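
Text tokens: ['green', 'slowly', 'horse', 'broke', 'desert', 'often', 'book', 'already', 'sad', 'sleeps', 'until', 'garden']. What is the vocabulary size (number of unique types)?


Listing all tokens and tracking unique types:
  Token 1: 'green' -> NEW (unique so far: 1)
  Token 2: 'slowly' -> NEW (unique so far: 2)
  Token 3: 'horse' -> NEW (unique so far: 3)
  Token 4: 'broke' -> NEW (unique so far: 4)
  Token 5: 'desert' -> NEW (unique so far: 5)
  Token 6: 'often' -> NEW (unique so far: 6)
  Token 7: 'book' -> NEW (unique so far: 7)
  Token 8: 'already' -> NEW (unique so far: 8)
  Token 9: 'sad' -> NEW (unique so far: 9)
  Token 10: 'sleeps' -> NEW (unique so far: 10)
  Token 11: 'until' -> NEW (unique so far: 11)
  Token 12: 'garden' -> NEW (unique so far: 12)
Unique types: ('already', 'book', 'broke', 'desert', 'garden', 'green', 'horse', 'often', 'sad', 'sleeps', 'slowly', 'until')
Vocabulary size: 12

12


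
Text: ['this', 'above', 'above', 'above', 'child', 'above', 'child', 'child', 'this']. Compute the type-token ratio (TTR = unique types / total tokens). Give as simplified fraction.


Tokens: 9
Unique types: ('above', 'child', 'this') = 3
TTR = 3/9
Simplify: divide both by 3 -> 1/3
TTR = 1/3

1/3


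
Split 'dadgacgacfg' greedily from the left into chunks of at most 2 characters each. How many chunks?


'dadgacgacfg' has 11 characters.
Chunking with max size 2:
  Chunk 1: 'da' (positions 0-1)
  Chunk 2: 'dg' (positions 2-3)
  Chunk 3: 'ac' (positions 4-5)
  Chunk 4: 'ga' (positions 6-7)
  Chunk 5: 'cf' (positions 8-9)
  Chunk 6: 'g' (positions 10-10)
Total chunks: ceil(11 / 2) = 6

6


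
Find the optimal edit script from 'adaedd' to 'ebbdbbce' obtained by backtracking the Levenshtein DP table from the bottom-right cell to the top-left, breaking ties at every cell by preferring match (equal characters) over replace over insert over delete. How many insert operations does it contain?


Edit distance = 7. Backtracking from cell (6, 8) with preference match > replace > insert > delete,
then listing the resulting alignment 'adaedd' -> 'ebbdbbce' left to right:
  Step 1: insert 'e' [insertion #1]
  Step 2: insert 'b' [insertion #2]
  Step 3: replace a->b
  Step 4: keep 'd'
  Step 5: replace a->b
  Step 6: replace e->b
  Step 7: replace d->c
  Step 8: replace d->e
Total insertions: 2

2


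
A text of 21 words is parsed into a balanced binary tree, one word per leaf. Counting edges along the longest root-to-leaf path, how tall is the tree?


In a balanced binary tree with n leaves the deepest leaf is ceil(log2(n)) edges below the root.
log2(21) = 4.3923
ceil(4.3923) = 5
height (edges) = 5

5


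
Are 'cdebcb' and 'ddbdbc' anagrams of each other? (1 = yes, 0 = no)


Sort characters of 'cdebcb': 'bbccde'
Sort characters of 'ddbdbc': 'bbcddd'
Sorted forms differ -> they are NOT anagrams
Result: 0

0


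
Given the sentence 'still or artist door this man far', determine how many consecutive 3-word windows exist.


Word trigrams from [7] words:
  Trigram 1: (still or artist)
  Trigram 2: (or artist door)
  Trigram 3: (artist door this)
  Trigram 4: (door this man)
  Trigram 5: (this man far)
Total word trigrams: 7 - 2 = 5

5


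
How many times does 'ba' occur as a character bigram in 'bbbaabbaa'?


Scanning 'bbbaabbaa' for bigram 'ba':
  Position 0: 'bb' -> no
  Position 1: 'bb' -> no
  Position 2: 'ba' -> MATCH
  Position 3: 'aa' -> no
  Position 4: 'ab' -> no
  Position 5: 'bb' -> no
  Position 6: 'ba' -> MATCH
  Position 7: 'aa' -> no
Total matches: 2

2


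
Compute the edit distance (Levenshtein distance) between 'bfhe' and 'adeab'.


Building DP table for s1='bfhe' (len 4) and s2='adeab' (len 5):
       a  d  e  a  b
    0  1  2  3  4  5
  b 1  1  2  3  4  4
  f 2  2  2  3  4  5
  h 3  3  3  3  4  5
  e 4  4  4  3  4  5
Edit distance = dp[4][5] = 5

5


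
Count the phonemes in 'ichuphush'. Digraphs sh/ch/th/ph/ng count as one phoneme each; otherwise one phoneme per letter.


Parsing 'ichuphush' greedily, digraphs first:
  'i' -> vowel phoneme (phonemes so far: 1)
  'ch' -> digraph (1 consonant phoneme) (phonemes so far: 2)
  'u' -> vowel phoneme (phonemes so far: 3)
  'ph' -> digraph (1 consonant phoneme) (phonemes so far: 4)
  'u' -> vowel phoneme (phonemes so far: 5)
  'sh' -> digraph (1 consonant phoneme) (phonemes so far: 6)
Total phonemes: 6

6


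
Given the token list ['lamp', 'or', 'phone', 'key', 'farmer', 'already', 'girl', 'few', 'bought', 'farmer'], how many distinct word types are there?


Listing all tokens and tracking unique types:
  Token 1: 'lamp' -> NEW (unique so far: 1)
  Token 2: 'or' -> NEW (unique so far: 2)
  Token 3: 'phone' -> NEW (unique so far: 3)
  Token 4: 'key' -> NEW (unique so far: 4)
  Token 5: 'farmer' -> NEW (unique so far: 5)
  Token 6: 'already' -> NEW (unique so far: 6)
  Token 7: 'girl' -> NEW (unique so far: 7)
  Token 8: 'few' -> NEW (unique so far: 8)
  Token 9: 'bought' -> NEW (unique so far: 9)
  Token 10: 'farmer' -> duplicate (unique so far: 9)
Unique types: ('already', 'bought', 'farmer', 'few', 'girl', 'key', 'lamp', 'or', 'phone')
Vocabulary size: 9

9


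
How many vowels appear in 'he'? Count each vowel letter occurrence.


Scanning each character of 'he':
  Position 1: 'h' -> consonant (running count: 0)
  Position 2: 'e' -> vowel (running count: 1)
Total vowels: 1

1


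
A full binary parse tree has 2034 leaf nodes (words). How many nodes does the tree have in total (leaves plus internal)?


Leaf nodes (terminals): 2034
Internal nodes = n - 1 = 2034 - 1 = 2033
Total = leaves + internal = 2034 + 2033 = 4067

4067


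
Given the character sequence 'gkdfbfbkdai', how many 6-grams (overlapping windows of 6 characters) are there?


String 'gkdfbfbkdai' has length L = 11.
Number of overlapping n-grams = L - n + 1
Substituting: 11 - 6 + 1 = 6

6


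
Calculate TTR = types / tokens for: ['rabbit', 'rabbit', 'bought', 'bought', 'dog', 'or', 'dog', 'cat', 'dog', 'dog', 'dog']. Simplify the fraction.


Tokens: 11
Unique types: ('bought', 'cat', 'dog', 'or', 'rabbit') = 5
TTR = 5/11
Already in lowest terms.

5/11


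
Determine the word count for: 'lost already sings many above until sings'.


Counting words by splitting on spaces:
  Word 1: 'lost'
  Word 2: 'already'
  Word 3: 'sings'
  Word 4: 'many'
  Word 5: 'above'
  Word 6: 'until'
  Word 7: 'sings'
Total words: 7

7


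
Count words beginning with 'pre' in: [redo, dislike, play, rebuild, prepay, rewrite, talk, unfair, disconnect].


Checking each word for prefix 'pre':
  'redo' -> no (count: 0)
  'dislike' -> no (count: 0)
  'play' -> no (count: 0)
  'rebuild' -> no (count: 0)
  'prepay' -> YES, starts with 'pre' (count: 1)
  'rewrite' -> no (count: 1)
  'talk' -> no (count: 1)
  'unfair' -> no (count: 1)
  'disconnect' -> no (count: 1)
Total with prefix 'pre': 1

1


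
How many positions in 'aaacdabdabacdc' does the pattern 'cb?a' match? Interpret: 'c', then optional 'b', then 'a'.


Pattern: cb?a means 'c', then optional 'b', then 'a'.
Scanning 'aaacdabdabacdc' position-by-position:
  Pos 0: window 'aaa' -> no
  Pos 1: window 'aac' -> no
  Pos 2: window 'acd' -> no
  Pos 3: window 'cda' -> no
  Pos 4: window 'dab' -> no
  Pos 5: window 'abd' -> no
  Pos 6: window 'bda' -> no
  Pos 7: window 'dab' -> no
  Pos 8: window 'aba' -> no
  Pos 9: window 'bac' -> no
  Pos 10: window 'acd' -> no
  Pos 11: window 'cdc' -> no
  Pos 12: window 'dc' -> no
  Pos 13: window 'c' -> no
Total matches: 0

0


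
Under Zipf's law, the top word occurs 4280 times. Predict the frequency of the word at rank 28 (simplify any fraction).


Zipf's law: freq(rank) = f1 / rank
f1 = 4280, rank = 28
freq = 4280 / 28
GCD(4280, 28) = 4
Simplified: 1070/7

1070/7


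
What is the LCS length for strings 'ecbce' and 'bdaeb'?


DP table for LCS of 'ecbce' and 'bdaeb':
       b  d  a  e  b
    0  0  0  0  0  0
  e 0  0  0  0  1  1
  c 0  0  0  0  1  1
  b 0  1  1  1  1  2
  c 0  1  1  1  1  2
  e 0  1  1  1  2  2
LCS: 'eb'
LCS length = 2

2


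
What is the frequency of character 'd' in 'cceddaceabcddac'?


Scanning 'cceddaceabcddac' for 'd':
  Position 3: 'd' -> MATCH (count: 1)
  Position 4: 'd' -> MATCH (count: 2)
  Position 11: 'd' -> MATCH (count: 3)
  Position 12: 'd' -> MATCH (count: 4)
Total occurrences of 'd': 4

4


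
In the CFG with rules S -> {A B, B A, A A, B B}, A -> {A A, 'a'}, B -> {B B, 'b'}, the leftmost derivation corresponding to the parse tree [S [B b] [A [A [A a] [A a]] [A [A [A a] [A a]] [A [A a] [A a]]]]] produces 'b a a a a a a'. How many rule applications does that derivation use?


Every bracketed nonterminal node [X ...] in the tree is produced by exactly one rule application.
Reading the tree off as a leftmost derivation:
  Step 1: S  =>  B A   (applied S -> B A)
  Step 2: B A  =>  b A   (applied B -> b)
  Step 3: b A  =>  b A A   (applied A -> A A)
  Step 4: b A A  =>  b A A A   (applied A -> A A)
  Step 5: b A A A  =>  b a A A   (applied A -> a)
  Step 6: b a A A  =>  b a a A   (applied A -> a)
  Step 7: b a a A  =>  b a a A A   (applied A -> A A)
  Step 8: b a a A A  =>  b a a A A A   (applied A -> A A)
  Step 9: b a a A A A  =>  b a a a A A   (applied A -> a)
  Step 10: b a a a A A  =>  b a a a a A   (applied A -> a)
  Step 11: b a a a a A  =>  b a a a a A A   (applied A -> A A)
  Step 12: b a a a a A A  =>  b a a a a a A   (applied A -> a)
  Step 13: b a a a a a A  =>  b a a a a a a   (applied A -> a)
Final yield: b a a a a a a
Total rewrite steps: 13

13


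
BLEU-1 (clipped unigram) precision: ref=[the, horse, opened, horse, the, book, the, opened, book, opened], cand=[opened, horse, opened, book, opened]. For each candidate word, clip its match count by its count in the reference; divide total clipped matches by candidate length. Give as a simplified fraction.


Reference word counts: {'book': 2, 'horse': 2, 'opened': 3, 'the': 3}
Checking each candidate word (with clipping):
  'opened' -> in reference (ref count 3, used 1/3) -> match (matches: 1)
  'horse' -> in reference (ref count 2, used 1/2) -> match (matches: 2)
  'opened' -> in reference (ref count 3, used 2/3) -> match (matches: 3)
  'book' -> in reference (ref count 2, used 1/2) -> match (matches: 4)
  'opened' -> in reference (ref count 3, used 3/3) -> match (matches: 5)
Clipped matches: 5, Candidate length: 5
Precision = 5/5 = 1

1


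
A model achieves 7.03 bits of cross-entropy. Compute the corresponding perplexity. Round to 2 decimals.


Perplexity formula: PP = 2^H
H = 7.03
PP = 2^7.03
Decompose: 2^7.03 = 2^7 * 2^0.03
2^7 = 128, 2^0.03 ~ 1.0210121
PP ~ 128 * 1.0210121 = 130.6895488
Rounded to 2 decimals: 130.69

130.69


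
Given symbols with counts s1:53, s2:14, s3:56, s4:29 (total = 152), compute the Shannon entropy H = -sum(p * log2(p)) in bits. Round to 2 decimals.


Computing entropy H = -sum(p_i * log2(p_i)):
  s1: p = 53/152 = 0.3487, -p*log2(p) = 0.5300
  s2: p = 14/152 = 0.0921, -p*log2(p) = 0.3169
  s3: p = 56/152 = 0.3684, -p*log2(p) = 0.5307
  s4: p = 29/152 = 0.1908, -p*log2(p) = 0.4560
H = sum of terms = 1.8336
Rounded to 2 decimals: 1.83

1.83


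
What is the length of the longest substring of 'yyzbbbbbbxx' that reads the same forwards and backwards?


Scanning 'yyzbbbbbbxx' for palindromic substrings.
Substring at positions 3-8: 'bbbbbb'.
Check: reverse('bbbbbb') = 'bbbbbb' -> palindrome confirmed.
Neighbouring characters ('z' / 'x') break symmetry, so it cannot extend further.
No longer palindromic substring exists; longest length = 6

6


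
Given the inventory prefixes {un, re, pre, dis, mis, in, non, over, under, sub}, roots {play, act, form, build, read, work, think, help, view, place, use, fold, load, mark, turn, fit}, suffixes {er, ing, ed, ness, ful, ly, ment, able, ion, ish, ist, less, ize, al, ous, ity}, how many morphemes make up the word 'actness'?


Segmenting 'actness' against the inventory:
  'act' -> root (morpheme 1)
  'ness' -> suffix (morpheme 2)
Total morphemes: 2

2


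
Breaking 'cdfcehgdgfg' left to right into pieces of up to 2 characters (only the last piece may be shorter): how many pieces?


'cdfcehgdgfg' has 11 characters.
Chunking with max size 2:
  Chunk 1: 'cd' (positions 0-1)
  Chunk 2: 'fc' (positions 2-3)
  Chunk 3: 'eh' (positions 4-5)
  Chunk 4: 'gd' (positions 6-7)
  Chunk 5: 'gf' (positions 8-9)
  Chunk 6: 'g' (positions 10-10)
Total chunks: ceil(11 / 2) = 6

6


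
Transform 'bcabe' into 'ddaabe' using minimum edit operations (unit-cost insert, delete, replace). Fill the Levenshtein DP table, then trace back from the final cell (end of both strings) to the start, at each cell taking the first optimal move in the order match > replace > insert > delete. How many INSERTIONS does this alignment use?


Edit distance = 3. Backtracking from cell (5, 6) with preference match > replace > insert > delete,
then listing the resulting alignment 'bcabe' -> 'ddaabe' left to right:
  Step 1: insert 'd' [insertion #1]
  Step 2: replace b->d
  Step 3: replace c->a
  Step 4: keep 'a'
  Step 5: keep 'b'
  Step 6: keep 'e'
Total insertions: 1

1


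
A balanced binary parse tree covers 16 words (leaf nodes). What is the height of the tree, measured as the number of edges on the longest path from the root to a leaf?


In a balanced binary tree with n leaves the deepest leaf is ceil(log2(n)) edges below the root.
log2(16) = 4.0000
ceil(4.0000) = 4
height (edges) = 4

4


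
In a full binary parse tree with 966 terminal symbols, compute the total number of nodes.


Leaf nodes (terminals): 966
Internal nodes = n - 1 = 966 - 1 = 965
Total = leaves + internal = 966 + 965 = 1931

1931


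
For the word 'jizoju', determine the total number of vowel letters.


Scanning each character of 'jizoju':
  Position 1: 'j' -> consonant (running count: 0)
  Position 2: 'i' -> vowel (running count: 1)
  Position 3: 'z' -> consonant (running count: 1)
  Position 4: 'o' -> vowel (running count: 2)
  Position 5: 'j' -> consonant (running count: 2)
  Position 6: 'u' -> vowel (running count: 3)
Total vowels: 3

3


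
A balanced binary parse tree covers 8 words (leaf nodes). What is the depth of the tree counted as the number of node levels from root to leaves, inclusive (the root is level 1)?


In a balanced binary tree with n leaves the deepest leaf is ceil(log2(n)) edges below the root,
so counting node levels inclusive of root and leaves gives ceil(log2(n)) + 1 levels.
log2(8) = 3.0000
ceil(3.0000) = 3
levels = 3 + 1 = 4

4


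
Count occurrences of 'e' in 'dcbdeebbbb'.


Scanning 'dcbdeebbbb' for 'e':
  Position 4: 'e' -> MATCH (count: 1)
  Position 5: 'e' -> MATCH (count: 2)
Total occurrences of 'e': 2

2


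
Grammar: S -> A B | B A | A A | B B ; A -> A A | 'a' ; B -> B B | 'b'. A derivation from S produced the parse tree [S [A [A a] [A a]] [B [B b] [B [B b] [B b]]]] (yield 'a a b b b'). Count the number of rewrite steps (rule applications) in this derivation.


Every bracketed nonterminal node [X ...] in the tree is produced by exactly one rule application.
Reading the tree off as a leftmost derivation:
  Step 1: S  =>  A B   (applied S -> A B)
  Step 2: A B  =>  A A B   (applied A -> A A)
  Step 3: A A B  =>  a A B   (applied A -> a)
  Step 4: a A B  =>  a a B   (applied A -> a)
  Step 5: a a B  =>  a a B B   (applied B -> B B)
  Step 6: a a B B  =>  a a b B   (applied B -> b)
  Step 7: a a b B  =>  a a b B B   (applied B -> B B)
  Step 8: a a b B B  =>  a a b b B   (applied B -> b)
  Step 9: a a b b B  =>  a a b b b   (applied B -> b)
Final yield: a a b b b
Total rewrite steps: 9

9


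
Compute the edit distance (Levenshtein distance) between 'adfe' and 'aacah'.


Building DP table for s1='adfe' (len 4) and s2='aacah' (len 5):
       a  a  c  a  h
    0  1  2  3  4  5
  a 1  0  1  2  3  4
  d 2  1  1  2  3  4
  f 3  2  2  2  3  4
  e 4  3  3  3  3  4
Edit distance = dp[4][5] = 4

4


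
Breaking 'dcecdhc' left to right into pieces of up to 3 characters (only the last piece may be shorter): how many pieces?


'dcecdhc' has 7 characters.
Chunking with max size 3:
  Chunk 1: 'dce' (positions 0-2)
  Chunk 2: 'cdh' (positions 3-5)
  Chunk 3: 'c' (positions 6-6)
Total chunks: ceil(7 / 3) = 3

3


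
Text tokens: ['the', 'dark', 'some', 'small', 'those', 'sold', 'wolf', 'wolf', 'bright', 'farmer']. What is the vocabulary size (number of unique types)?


Listing all tokens and tracking unique types:
  Token 1: 'the' -> NEW (unique so far: 1)
  Token 2: 'dark' -> NEW (unique so far: 2)
  Token 3: 'some' -> NEW (unique so far: 3)
  Token 4: 'small' -> NEW (unique so far: 4)
  Token 5: 'those' -> NEW (unique so far: 5)
  Token 6: 'sold' -> NEW (unique so far: 6)
  Token 7: 'wolf' -> NEW (unique so far: 7)
  Token 8: 'wolf' -> duplicate (unique so far: 7)
  Token 9: 'bright' -> NEW (unique so far: 8)
  Token 10: 'farmer' -> NEW (unique so far: 9)
Unique types: ('bright', 'dark', 'farmer', 'small', 'sold', 'some', 'the', 'those', 'wolf')
Vocabulary size: 9

9


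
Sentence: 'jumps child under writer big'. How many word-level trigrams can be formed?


Word trigrams from [5] words:
  Trigram 1: (jumps child under)
  Trigram 2: (child under writer)
  Trigram 3: (under writer big)
Total word trigrams: 5 - 2 = 3

3


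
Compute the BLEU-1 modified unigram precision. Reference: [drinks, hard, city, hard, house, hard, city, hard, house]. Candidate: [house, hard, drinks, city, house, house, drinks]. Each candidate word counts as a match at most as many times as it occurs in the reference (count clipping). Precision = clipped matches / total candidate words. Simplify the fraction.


Reference word counts: {'city': 2, 'drinks': 1, 'hard': 4, 'house': 2}
Checking each candidate word (with clipping):
  'house' -> in reference (ref count 2, used 1/2) -> match (matches: 1)
  'hard' -> in reference (ref count 4, used 1/4) -> match (matches: 2)
  'drinks' -> in reference (ref count 1, used 1/1) -> match (matches: 3)
  'city' -> in reference (ref count 2, used 1/2) -> match (matches: 4)
  'house' -> in reference (ref count 2, used 2/2) -> match (matches: 5)
  'house' -> ref count 2 already used up (2/2) -> clipped, no match (matches: 5)
  'drinks' -> ref count 1 already used up (1/1) -> clipped, no match (matches: 5)
Clipped matches: 5, Candidate length: 7
Precision = 5/7

5/7


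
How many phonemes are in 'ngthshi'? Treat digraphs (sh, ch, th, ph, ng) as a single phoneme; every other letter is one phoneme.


Parsing 'ngthshi' greedily, digraphs first:
  'ng' -> digraph (1 consonant phoneme) (phonemes so far: 1)
  'th' -> digraph (1 consonant phoneme) (phonemes so far: 2)
  'sh' -> digraph (1 consonant phoneme) (phonemes so far: 3)
  'i' -> vowel phoneme (phonemes so far: 4)
Total phonemes: 4

4


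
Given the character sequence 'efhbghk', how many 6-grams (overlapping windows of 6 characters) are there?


String 'efhbghk' has length L = 7.
Number of overlapping n-grams = L - n + 1
Substituting: 7 - 6 + 1 = 2

2


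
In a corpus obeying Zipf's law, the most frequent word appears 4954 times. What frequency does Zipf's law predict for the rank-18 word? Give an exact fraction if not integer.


Zipf's law: freq(rank) = f1 / rank
f1 = 4954, rank = 18
freq = 4954 / 18
GCD(4954, 18) = 2
Simplified: 2477/9

2477/9


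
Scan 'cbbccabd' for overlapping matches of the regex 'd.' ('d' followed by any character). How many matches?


Pattern: d. means 'd' followed by any character.
Scanning 'cbbccabd' position-by-position:
  Pos 0: window 'cb' -> no
  Pos 1: window 'bb' -> no
  Pos 2: window 'bc' -> no
  Pos 3: window 'cc' -> no
  Pos 4: window 'ca' -> no
  Pos 5: window 'ab' -> no
  Pos 6: window 'bd' -> no
  Pos 7: window 'd' -> no
Total matches: 0

0


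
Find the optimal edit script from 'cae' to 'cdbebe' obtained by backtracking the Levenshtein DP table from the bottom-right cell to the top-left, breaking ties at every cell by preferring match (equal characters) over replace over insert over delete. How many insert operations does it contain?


Edit distance = 4. Backtracking from cell (3, 6) with preference match > replace > insert > delete,
then listing the resulting alignment 'cae' -> 'cdbebe' left to right:
  Step 1: keep 'c'
  Step 2: insert 'd' [insertion #1]
  Step 3: insert 'b' [insertion #2]
  Step 4: insert 'e' [insertion #3]
  Step 5: replace a->b
  Step 6: keep 'e'
Total insertions: 3

3


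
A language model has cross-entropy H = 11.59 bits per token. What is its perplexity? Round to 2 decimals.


Perplexity formula: PP = 2^H
H = 11.59
PP = 2^11.59
Decompose: 2^11.59 = 2^11 * 2^0.59
2^11 = 2048, 2^0.59 ~ 1.5052467
PP ~ 2048 * 1.5052467 = 3082.7452416
Rounded to 2 decimals: 3082.75

3082.75


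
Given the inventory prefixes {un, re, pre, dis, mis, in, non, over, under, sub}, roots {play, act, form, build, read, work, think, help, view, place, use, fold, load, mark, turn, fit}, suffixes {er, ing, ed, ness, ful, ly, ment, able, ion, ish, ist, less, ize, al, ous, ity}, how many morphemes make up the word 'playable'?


Segmenting 'playable' against the inventory:
  'play' -> root (morpheme 1)
  'able' -> suffix (morpheme 2)
Total morphemes: 2

2


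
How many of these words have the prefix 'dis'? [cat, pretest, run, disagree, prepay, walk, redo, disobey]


Checking each word for prefix 'dis':
  'cat' -> no (count: 0)
  'pretest' -> no (count: 0)
  'run' -> no (count: 0)
  'disagree' -> YES, starts with 'dis' (count: 1)
  'prepay' -> no (count: 1)
  'walk' -> no (count: 1)
  'redo' -> no (count: 1)
  'disobey' -> YES, starts with 'dis' (count: 2)
Total with prefix 'dis': 2

2


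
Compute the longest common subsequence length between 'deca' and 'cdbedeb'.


DP table for LCS of 'deca' and 'cdbedeb':
       c  d  b  e  d  e  b
    0  0  0  0  0  0  0  0
  d 0  0  1  1  1  1  1  1
  e 0  0  1  1  2  2  2  2
  c 0  1  1  1  2  2  2  2
  a 0  1  1  1  2  2  2  2
LCS: 'de'
LCS length = 2

2


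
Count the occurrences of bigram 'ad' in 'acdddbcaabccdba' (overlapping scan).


Scanning 'acdddbcaabccdba' for bigram 'ad':
  Position 0: 'ac' -> no
  Position 1: 'cd' -> no
  Position 2: 'dd' -> no
  Position 3: 'dd' -> no
  Position 4: 'db' -> no
  Position 5: 'bc' -> no
  Position 6: 'ca' -> no
  Position 7: 'aa' -> no
  Position 8: 'ab' -> no
  Position 9: 'bc' -> no
  Position 10: 'cc' -> no
  Position 11: 'cd' -> no
  Position 12: 'db' -> no
  Position 13: 'ba' -> no
Total matches: 0

0


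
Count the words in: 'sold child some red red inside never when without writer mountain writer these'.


Counting words by splitting on spaces:
  Word 1: 'sold'
  Word 2: 'child'
  Word 3: 'some'
  Word 4: 'red'
  Word 5: 'red'
  Word 6: 'inside'
  Word 7: 'never'
  Word 8: 'when'
  Word 9: 'without'
  Word 10: 'writer'
  Word 11: 'mountain'
  Word 12: 'writer'
  Word 13: 'these'
Total words: 13

13


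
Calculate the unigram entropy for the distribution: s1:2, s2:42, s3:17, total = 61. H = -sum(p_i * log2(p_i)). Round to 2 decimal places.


Computing entropy H = -sum(p_i * log2(p_i)):
  s1: p = 2/61 = 0.0328, -p*log2(p) = 0.1617
  s2: p = 42/61 = 0.6885, -p*log2(p) = 0.3707
  s3: p = 17/61 = 0.2787, -p*log2(p) = 0.5137
H = sum of terms = 1.0461
Rounded to 2 decimals: 1.05

1.05


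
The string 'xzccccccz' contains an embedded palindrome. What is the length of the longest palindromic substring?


Scanning 'xzccccccz' for palindromic substrings.
Substring at positions 1-8: 'zccccccz'.
Check: reverse('zccccccz') = 'zccccccz' -> palindrome confirmed.
Neighbouring characters ('x' / '-') break symmetry, so it cannot extend further.
No longer palindromic substring exists; longest length = 8

8


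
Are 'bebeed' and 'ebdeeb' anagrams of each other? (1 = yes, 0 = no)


Sort characters of 'bebeed': 'bbdeee'
Sort characters of 'ebdeeb': 'bbdeee'
Sorted forms match -> they ARE anagrams
Result: 1

1


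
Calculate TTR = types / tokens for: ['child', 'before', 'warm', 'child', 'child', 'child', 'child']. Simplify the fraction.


Tokens: 7
Unique types: ('before', 'child', 'warm') = 3
TTR = 3/7
Already in lowest terms.

3/7


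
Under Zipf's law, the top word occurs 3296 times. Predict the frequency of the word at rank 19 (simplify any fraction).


Zipf's law: freq(rank) = f1 / rank
f1 = 3296, rank = 19
freq = 3296 / 19
GCD(3296, 19) = 1
Simplified: 3296/19

3296/19


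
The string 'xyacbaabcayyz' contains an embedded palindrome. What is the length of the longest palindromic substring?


Scanning 'xyacbaabcayyz' for palindromic substrings.
Substring at positions 1-10: 'yacbaabcay'.
Check: reverse('yacbaabcay') = 'yacbaabcay' -> palindrome confirmed.
Neighbouring characters ('x' / 'y') break symmetry, so it cannot extend further.
No longer palindromic substring exists; longest length = 10

10


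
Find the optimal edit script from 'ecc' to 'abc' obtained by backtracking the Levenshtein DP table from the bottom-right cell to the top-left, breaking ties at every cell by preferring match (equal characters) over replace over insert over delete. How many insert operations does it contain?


Edit distance = 2. Backtracking from cell (3, 3) with preference match > replace > insert > delete,
then listing the resulting alignment 'ecc' -> 'abc' left to right:
  Step 1: replace e->a
  Step 2: replace c->b
  Step 3: keep 'c'
Total insertions: 0

0


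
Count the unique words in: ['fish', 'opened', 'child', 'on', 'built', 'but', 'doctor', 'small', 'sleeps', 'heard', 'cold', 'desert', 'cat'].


Listing all tokens and tracking unique types:
  Token 1: 'fish' -> NEW (unique so far: 1)
  Token 2: 'opened' -> NEW (unique so far: 2)
  Token 3: 'child' -> NEW (unique so far: 3)
  Token 4: 'on' -> NEW (unique so far: 4)
  Token 5: 'built' -> NEW (unique so far: 5)
  Token 6: 'but' -> NEW (unique so far: 6)
  Token 7: 'doctor' -> NEW (unique so far: 7)
  Token 8: 'small' -> NEW (unique so far: 8)
  Token 9: 'sleeps' -> NEW (unique so far: 9)
  Token 10: 'heard' -> NEW (unique so far: 10)
  Token 11: 'cold' -> NEW (unique so far: 11)
  Token 12: 'desert' -> NEW (unique so far: 12)
  Token 13: 'cat' -> NEW (unique so far: 13)
Unique types: ('built', 'but', 'cat', 'child', 'cold', 'desert', 'doctor', 'fish', 'heard', 'on', 'opened', 'sleeps', 'small')
Vocabulary size: 13

13


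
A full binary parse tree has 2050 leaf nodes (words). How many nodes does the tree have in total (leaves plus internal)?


Leaf nodes (terminals): 2050
Internal nodes = n - 1 = 2050 - 1 = 2049
Total = leaves + internal = 2050 + 2049 = 4099

4099


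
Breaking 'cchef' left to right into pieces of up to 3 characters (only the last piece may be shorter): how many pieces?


'cchef' has 5 characters.
Chunking with max size 3:
  Chunk 1: 'cch' (positions 0-2)
  Chunk 2: 'ef' (positions 3-4)
Total chunks: ceil(5 / 3) = 2

2


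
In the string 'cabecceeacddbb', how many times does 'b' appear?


Scanning 'cabecceeacddbb' for 'b':
  Position 2: 'b' -> MATCH (count: 1)
  Position 12: 'b' -> MATCH (count: 2)
  Position 13: 'b' -> MATCH (count: 3)
Total occurrences of 'b': 3

3


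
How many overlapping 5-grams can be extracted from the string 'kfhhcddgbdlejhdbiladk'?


String 'kfhhcddgbdlejhdbiladk' has length L = 21.
Number of overlapping n-grams = L - n + 1
Substituting: 21 - 5 + 1 = 17

17


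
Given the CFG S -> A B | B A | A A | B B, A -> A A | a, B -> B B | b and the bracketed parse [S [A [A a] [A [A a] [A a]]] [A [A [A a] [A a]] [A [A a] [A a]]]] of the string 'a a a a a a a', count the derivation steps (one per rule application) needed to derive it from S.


Every bracketed nonterminal node [X ...] in the tree is produced by exactly one rule application.
Reading the tree off as a leftmost derivation:
  Step 1: S  =>  A A   (applied S -> A A)
  Step 2: A A  =>  A A A   (applied A -> A A)
  Step 3: A A A  =>  a A A   (applied A -> a)
  Step 4: a A A  =>  a A A A   (applied A -> A A)
  Step 5: a A A A  =>  a a A A   (applied A -> a)
  Step 6: a a A A  =>  a a a A   (applied A -> a)
  Step 7: a a a A  =>  a a a A A   (applied A -> A A)
  Step 8: a a a A A  =>  a a a A A A   (applied A -> A A)
  Step 9: a a a A A A  =>  a a a a A A   (applied A -> a)
  Step 10: a a a a A A  =>  a a a a a A   (applied A -> a)
  Step 11: a a a a a A  =>  a a a a a A A   (applied A -> A A)
  Step 12: a a a a a A A  =>  a a a a a a A   (applied A -> a)
  Step 13: a a a a a a A  =>  a a a a a a a   (applied A -> a)
Final yield: a a a a a a a
Total rewrite steps: 13

13


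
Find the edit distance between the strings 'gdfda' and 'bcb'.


Building DP table for s1='gdfda' (len 5) and s2='bcb' (len 3):
       b  c  b
    0  1  2  3
  g 1  1  2  3
  d 2  2  2  3
  f 3  3  3  3
  d 4  4  4  4
  a 5  5  5  5
Edit distance = dp[5][3] = 5

5


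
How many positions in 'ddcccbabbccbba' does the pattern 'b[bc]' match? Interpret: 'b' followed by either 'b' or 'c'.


Pattern: b[bc] means 'b' followed by either 'b' or 'c'.
Scanning 'ddcccbabbccbba' position-by-position:
  Pos 0: window 'dd' -> no
  Pos 1: window 'dc' -> no
  Pos 2: window 'cc' -> no
  Pos 3: window 'cc' -> no
  Pos 4: window 'cb' -> no
  Pos 5: window 'ba' -> no
  Pos 6: window 'ab' -> no
  Pos 7: window 'bb' -> MATCH
  Pos 8: window 'bc' -> MATCH
  Pos 9: window 'cc' -> no
  Pos 10: window 'cb' -> no
  Pos 11: window 'bb' -> MATCH
  Pos 12: window 'ba' -> no
  Pos 13: window 'a' -> no
Total matches: 3

3


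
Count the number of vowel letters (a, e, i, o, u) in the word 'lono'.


Scanning each character of 'lono':
  Position 1: 'l' -> consonant (running count: 0)
  Position 2: 'o' -> vowel (running count: 1)
  Position 3: 'n' -> consonant (running count: 1)
  Position 4: 'o' -> vowel (running count: 2)
Total vowels: 2

2


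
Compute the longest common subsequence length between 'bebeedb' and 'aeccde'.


DP table for LCS of 'bebeedb' and 'aeccde':
       a  e  c  c  d  e
    0  0  0  0  0  0  0
  b 0  0  0  0  0  0  0
  e 0  0  1  1  1  1  1
  b 0  0  1  1  1  1  1
  e 0  0  1  1  1  1  2
  e 0  0  1  1  1  1  2
  d 0  0  1  1  1  2  2
  b 0  0  1  1  1  2  2
LCS: 'ee'
LCS length = 2

2


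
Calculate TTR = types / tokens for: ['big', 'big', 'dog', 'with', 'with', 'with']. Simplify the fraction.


Tokens: 6
Unique types: ('big', 'dog', 'with') = 3
TTR = 3/6
Simplify: divide both by 3 -> 1/2
TTR = 1/2

1/2


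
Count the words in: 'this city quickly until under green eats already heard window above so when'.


Counting words by splitting on spaces:
  Word 1: 'this'
  Word 2: 'city'
  Word 3: 'quickly'
  Word 4: 'until'
  Word 5: 'under'
  Word 6: 'green'
  Word 7: 'eats'
  Word 8: 'already'
  Word 9: 'heard'
  Word 10: 'window'
  Word 11: 'above'
  Word 12: 'so'
  Word 13: 'when'
Total words: 13

13


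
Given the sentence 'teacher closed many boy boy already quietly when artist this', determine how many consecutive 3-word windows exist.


Word trigrams from [10] words:
  Trigram 1: (teacher closed many)
  Trigram 2: (closed many boy)
  Trigram 3: (many boy boy)
  Trigram 4: (boy boy already)
  Trigram 5: (boy already quietly)
  Trigram 6: (already quietly when)
  Trigram 7: (quietly when artist)
  Trigram 8: (when artist this)
Total word trigrams: 10 - 2 = 8

8


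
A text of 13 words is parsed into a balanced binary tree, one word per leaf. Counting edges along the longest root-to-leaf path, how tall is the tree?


In a balanced binary tree with n leaves the deepest leaf is ceil(log2(n)) edges below the root.
log2(13) = 3.7004
ceil(3.7004) = 4
height (edges) = 4

4


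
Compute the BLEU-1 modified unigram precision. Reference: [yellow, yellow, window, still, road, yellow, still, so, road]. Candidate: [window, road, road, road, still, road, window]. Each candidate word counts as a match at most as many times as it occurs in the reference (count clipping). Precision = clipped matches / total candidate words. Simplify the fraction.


Reference word counts: {'road': 2, 'so': 1, 'still': 2, 'window': 1, 'yellow': 3}
Checking each candidate word (with clipping):
  'window' -> in reference (ref count 1, used 1/1) -> match (matches: 1)
  'road' -> in reference (ref count 2, used 1/2) -> match (matches: 2)
  'road' -> in reference (ref count 2, used 2/2) -> match (matches: 3)
  'road' -> ref count 2 already used up (2/2) -> clipped, no match (matches: 3)
  'still' -> in reference (ref count 2, used 1/2) -> match (matches: 4)
  'road' -> ref count 2 already used up (2/2) -> clipped, no match (matches: 4)
  'window' -> ref count 1 already used up (1/1) -> clipped, no match (matches: 4)
Clipped matches: 4, Candidate length: 7
Precision = 4/7

4/7


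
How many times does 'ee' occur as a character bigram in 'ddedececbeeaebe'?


Scanning 'ddedececbeeaebe' for bigram 'ee':
  Position 0: 'dd' -> no
  Position 1: 'de' -> no
  Position 2: 'ed' -> no
  Position 3: 'de' -> no
  Position 4: 'ec' -> no
  Position 5: 'ce' -> no
  Position 6: 'ec' -> no
  Position 7: 'cb' -> no
  Position 8: 'be' -> no
  Position 9: 'ee' -> MATCH
  Position 10: 'ea' -> no
  Position 11: 'ae' -> no
  Position 12: 'eb' -> no
  Position 13: 'be' -> no
Total matches: 1

1


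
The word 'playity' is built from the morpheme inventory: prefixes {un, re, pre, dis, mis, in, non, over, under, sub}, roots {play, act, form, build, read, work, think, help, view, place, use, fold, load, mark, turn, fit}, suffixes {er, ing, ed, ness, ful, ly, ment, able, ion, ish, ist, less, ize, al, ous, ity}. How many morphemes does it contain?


Segmenting 'playity' against the inventory:
  'play' -> root (morpheme 1)
  'ity' -> suffix (morpheme 2)
Total morphemes: 2

2


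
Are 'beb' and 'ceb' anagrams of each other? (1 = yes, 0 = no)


Sort characters of 'beb': 'bbe'
Sort characters of 'ceb': 'bce'
Sorted forms differ -> they are NOT anagrams
Result: 0

0


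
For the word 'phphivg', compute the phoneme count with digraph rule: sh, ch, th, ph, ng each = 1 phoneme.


Parsing 'phphivg' greedily, digraphs first:
  'ph' -> digraph (1 consonant phoneme) (phonemes so far: 1)
  'ph' -> digraph (1 consonant phoneme) (phonemes so far: 2)
  'i' -> vowel phoneme (phonemes so far: 3)
  'v' -> consonant phoneme (phonemes so far: 4)
  'g' -> consonant phoneme (phonemes so far: 5)
Total phonemes: 5

5


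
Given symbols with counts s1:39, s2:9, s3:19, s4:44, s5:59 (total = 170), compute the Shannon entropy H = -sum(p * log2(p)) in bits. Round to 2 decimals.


Computing entropy H = -sum(p_i * log2(p_i)):
  s1: p = 39/170 = 0.2294, -p*log2(p) = 0.4873
  s2: p = 9/170 = 0.0529, -p*log2(p) = 0.2244
  s3: p = 19/170 = 0.1118, -p*log2(p) = 0.3533
  s4: p = 44/170 = 0.2588, -p*log2(p) = 0.5047
  s5: p = 59/170 = 0.3471, -p*log2(p) = 0.5299
H = sum of terms = 2.0996
Rounded to 2 decimals: 2.10

2.10


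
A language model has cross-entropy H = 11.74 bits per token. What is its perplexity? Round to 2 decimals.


Perplexity formula: PP = 2^H
H = 11.74
PP = 2^11.74
Decompose: 2^11.74 = 2^11 * 2^0.74
2^11 = 2048, 2^0.74 ~ 1.6701758
PP ~ 2048 * 1.6701758 = 3420.5200384
Rounded to 2 decimals: 3420.52

3420.52


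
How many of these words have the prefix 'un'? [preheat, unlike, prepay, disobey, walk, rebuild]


Checking each word for prefix 'un':
  'preheat' -> no (count: 0)
  'unlike' -> YES, starts with 'un' (count: 1)
  'prepay' -> no (count: 1)
  'disobey' -> no (count: 1)
  'walk' -> no (count: 1)
  'rebuild' -> no (count: 1)
Total with prefix 'un': 1

1


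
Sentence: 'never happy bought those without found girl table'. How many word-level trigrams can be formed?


Word trigrams from [8] words:
  Trigram 1: (never happy bought)
  Trigram 2: (happy bought those)
  Trigram 3: (bought those without)
  Trigram 4: (those without found)
  Trigram 5: (without found girl)
  Trigram 6: (found girl table)
Total word trigrams: 8 - 2 = 6

6


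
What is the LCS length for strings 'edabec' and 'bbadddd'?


DP table for LCS of 'edabec' and 'bbadddd':
       b  b  a  d  d  d  d
    0  0  0  0  0  0  0  0
  e 0  0  0  0  0  0  0  0
  d 0  0  0  0  1  1  1  1
  a 0  0  0  1  1  1  1  1
  b 0  1  1  1  1  1  1  1
  e 0  1  1  1  1  1  1  1
  c 0  1  1  1  1  1  1  1
LCS: 'd'
LCS length = 1

1


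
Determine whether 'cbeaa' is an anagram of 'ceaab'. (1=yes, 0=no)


Sort characters of 'cbeaa': 'aabce'
Sort characters of 'ceaab': 'aabce'
Sorted forms match -> they ARE anagrams
Result: 1

1


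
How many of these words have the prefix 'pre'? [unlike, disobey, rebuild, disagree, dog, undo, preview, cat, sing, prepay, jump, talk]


Checking each word for prefix 'pre':
  'unlike' -> no (count: 0)
  'disobey' -> no (count: 0)
  'rebuild' -> no (count: 0)
  'disagree' -> no (count: 0)
  'dog' -> no (count: 0)
  'undo' -> no (count: 0)
  'preview' -> YES, starts with 'pre' (count: 1)
  'cat' -> no (count: 1)
  'sing' -> no (count: 1)
  'prepay' -> YES, starts with 'pre' (count: 2)
  'jump' -> no (count: 2)
  'talk' -> no (count: 2)
Total with prefix 'pre': 2

2


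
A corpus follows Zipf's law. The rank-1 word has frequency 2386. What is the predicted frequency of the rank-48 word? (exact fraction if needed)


Zipf's law: freq(rank) = f1 / rank
f1 = 2386, rank = 48
freq = 2386 / 48
GCD(2386, 48) = 2
Simplified: 1193/24

1193/24


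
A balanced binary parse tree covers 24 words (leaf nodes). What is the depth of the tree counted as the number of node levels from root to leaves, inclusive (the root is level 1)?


In a balanced binary tree with n leaves the deepest leaf is ceil(log2(n)) edges below the root,
so counting node levels inclusive of root and leaves gives ceil(log2(n)) + 1 levels.
log2(24) = 4.5850
ceil(4.5850) = 5
levels = 5 + 1 = 6

6


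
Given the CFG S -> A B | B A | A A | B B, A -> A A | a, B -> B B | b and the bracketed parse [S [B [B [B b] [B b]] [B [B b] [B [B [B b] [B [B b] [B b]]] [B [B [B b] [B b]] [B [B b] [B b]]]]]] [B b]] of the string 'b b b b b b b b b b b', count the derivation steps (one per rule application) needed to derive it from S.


Every bracketed nonterminal node [X ...] in the tree is produced by exactly one rule application.
Reading the tree off as a leftmost derivation:
  Step 1: S  =>  B B   (applied S -> B B)
  Step 2: B B  =>  B B B   (applied B -> B B)
  Step 3: B B B  =>  B B B B   (applied B -> B B)
  Step 4: B B B B  =>  b B B B   (applied B -> b)
  Step 5: b B B B  =>  b b B B   (applied B -> b)
  Step 6: b b B B  =>  b b B B B   (applied B -> B B)
  Step 7: b b B B B  =>  b b b B B   (applied B -> b)
  Step 8: b b b B B  =>  b b b B B B   (applied B -> B B)
  Step 9: b b b B B B  =>  b b b B B B B   (applied B -> B B)
  Step 10: b b b B B B B  =>  b b b b B B B   (applied B -> b)
  Step 11: b b b b B B B  =>  b b b b B B B B   (applied B -> B B)
  Step 12: b b b b B B B B  =>  b b b b b B B B   (applied B -> b)
  Step 13: b b b b b B B B  =>  b b b b b b B B   (applied B -> b)
  Step 14: b b b b b b B B  =>  b b b b b b B B B   (applied B -> B B)
  Step 15: b b b b b b B B B  =>  b b b b b b B B B B   (applied B -> B B)
  Step 16: b b b b b b B B B B  =>  b b b b b b b B B B   (applied B -> b)
  Step 17: b b b b b b b B B B  =>  b b b b b b b b B B   (applied B -> b)
  Step 18: b b b b b b b b B B  =>  b b b b b b b b B B B   (applied B -> B B)
  Step 19: b b b b b b b b B B B  =>  b b b b b b b b b B B   (applied B -> b)
  Step 20: b b b b b b b b b B B  =>  b b b b b b b b b b B   (applied B -> b)
  Step 21: b b b b b b b b b b B  =>  b b b b b b b b b b b   (applied B -> b)
Final yield: b b b b b b b b b b b
Total rewrite steps: 21

21


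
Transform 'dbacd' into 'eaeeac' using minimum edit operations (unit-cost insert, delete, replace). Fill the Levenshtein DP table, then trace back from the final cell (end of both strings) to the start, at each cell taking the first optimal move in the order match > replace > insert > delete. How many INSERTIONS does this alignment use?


Edit distance = 5. Backtracking from cell (5, 6) with preference match > replace > insert > delete,
then listing the resulting alignment 'dbacd' -> 'eaeeac' left to right:
  Step 1: insert 'e' [insertion #1]
  Step 2: insert 'a' [insertion #2]
  Step 3: replace d->e
  Step 4: replace b->e
  Step 5: keep 'a'
  Step 6: keep 'c'
  Step 7: delete 'd'
Total insertions: 2

2
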